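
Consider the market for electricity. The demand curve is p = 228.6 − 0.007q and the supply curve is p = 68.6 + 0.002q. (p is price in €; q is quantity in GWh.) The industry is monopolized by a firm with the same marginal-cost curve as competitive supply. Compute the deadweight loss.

Competitive equilibrium: 228.6 − 0.007q = 68.6 + 0.002q → q* = 17777.7778, p* = 104.1556.
Marginal revenue: MR = 228.6 − 0.014q. Set MR = MC: 228.6 − 0.014q = 68.6 + 0.002q → q_m = 10000.
Price p_m = 228.6 − 0.007·10000 = 158.6; MC(q_m) = 68.6 + 0.002·10000 = 88.6.
Competitive q* = 17777.7778, so Δq = 7777.7778; wedge = 158.6 − 88.6 = 70.
Deadweight loss = ½ × 7777.7778 × 70 = €272222.22.

€272222.22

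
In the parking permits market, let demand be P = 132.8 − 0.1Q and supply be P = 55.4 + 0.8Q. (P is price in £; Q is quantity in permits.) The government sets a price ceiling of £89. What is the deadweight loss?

£871.20

Competitive equilibrium: 132.8 − 0.1Q = 55.4 + 0.8Q → Q* = 86, P* = 124.2.
At the ceiling P = 89, quantity supplied = (89 − 55.4)/0.8 = 42.
Willingness to pay at Q' = 42: 132.8 − 0.1·42 = 128.6.
ΔQ = 86 − 42 = 44; wedge = 128.6 − 89 = 39.6.
The triangle = ½ × 44 × 39.6 = £871.20.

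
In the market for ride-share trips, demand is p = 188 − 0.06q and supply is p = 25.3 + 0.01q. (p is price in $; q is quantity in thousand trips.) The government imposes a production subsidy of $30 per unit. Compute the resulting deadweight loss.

$6428.57 thousand

Competitive equilibrium: 188 − 0.06q = 25.3 + 0.01q → q* = 2324.2857, p* = 48.5429.
The subsidy lowers effective supply by 30: p = 0.01q − 4.7.
New quantity: 188 − 0.06q = 0.01q − 4.7 → q' = 2752.8571.
Overproduction Δq = 2752.8571 − 2324.2857 = 428.5714; wedge = subsidy = 30.
Deadweight loss = ½ × 428.5714 × 30 = $6428.57 thousand.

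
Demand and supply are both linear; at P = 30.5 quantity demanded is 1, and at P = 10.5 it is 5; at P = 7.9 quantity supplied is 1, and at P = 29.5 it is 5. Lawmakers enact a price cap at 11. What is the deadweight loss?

Demand slope = (10.5 − 30.5)/(5 − 1) = −5, so P = 35.5 − 5Q.
Supply slope = (29.5 − 7.9)/(5 − 1) = 5.4, so P = 2.5 + 5.4Q.
Competitive equilibrium: 35.5 − 5Q = 2.5 + 5.4Q → Q* = 3.1731, P* = 19.6346.
At the ceiling P = 11, quantity supplied = (11 − 2.5)/5.4 = 1.5741.
Willingness to pay at Q' = 1.5741: 35.5 − 5·1.5741 = 27.6295.
ΔQ = 3.1731 − 1.5741 = 1.599; wedge = 27.6295 − 11 = 16.6295.
The triangle = ½ × 1.599 × 16.6295 = 13.30.

13.30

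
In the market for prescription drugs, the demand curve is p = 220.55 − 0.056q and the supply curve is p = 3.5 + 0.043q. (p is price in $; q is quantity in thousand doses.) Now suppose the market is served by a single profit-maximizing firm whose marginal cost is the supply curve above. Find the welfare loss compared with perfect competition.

Competitive equilibrium: 220.55 − 0.056q = 3.5 + 0.043q → q* = 2192.42424, p* = 97.77424.
Marginal revenue: MR = 220.55 − 0.112q. Set MR = MC: 220.55 − 0.112q = 3.5 + 0.043q → q_m = 1400.32258.
Price p_m = 220.55 − 0.056·1400.32258 = 142.13194; MC(q_m) = 3.5 + 0.043·1400.32258 = 63.71387.
Competitive q* = 2192.42424, so Δq = 792.10166; wedge = 142.13194 − 63.71387 = 78.41807.
Deadweight loss = ½ × 792.10166 × 78.41807 = $31057.54 thousand.

$31057.54 thousand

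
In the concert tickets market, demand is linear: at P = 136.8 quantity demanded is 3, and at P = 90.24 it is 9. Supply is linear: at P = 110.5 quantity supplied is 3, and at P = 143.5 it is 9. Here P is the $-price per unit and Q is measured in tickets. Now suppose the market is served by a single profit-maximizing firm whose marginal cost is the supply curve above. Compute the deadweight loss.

$22.44

Demand slope = (90.24 − 136.8)/(9 − 3) = −7.76, so P = 160.08 − 7.76Q.
Supply slope = (143.5 − 110.5)/(9 − 3) = 5.5, so P = 94 + 5.5Q.
Competitive equilibrium: 160.08 − 7.76Q = 94 + 5.5Q → Q* = 4.9834, P* = 121.4087.
Marginal revenue: MR = 160.08 − 15.52Q. Set MR = MC: 160.08 − 15.52Q = 94 + 5.5Q → Q_m = 3.1437.
Price P_m = 160.08 − 7.76·3.1437 = 135.6849; MC(Q_m) = 94 + 5.5·3.1437 = 111.2904.
Competitive Q* = 4.9834, so ΔQ = 1.8397; wedge = 135.6849 − 111.2904 = 24.3945.
The triangle = ½ × 1.8397 × 24.3945 = $22.44.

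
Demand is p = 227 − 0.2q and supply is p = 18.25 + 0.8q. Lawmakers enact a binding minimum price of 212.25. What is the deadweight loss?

9112.50

Competitive equilibrium: 227 − 0.2q = 18.25 + 0.8q → q* = 208.75, p* = 185.25.
At the floor p = 212.25, quantity demanded = (227 − 212.25)/0.2 = 73.75.
Sellers' marginal cost at q' = 73.75: 18.25 + 0.8·73.75 = 77.25.
Δq = 208.75 − 73.75 = 135; wedge = 212.25 − 77.25 = 135.
The triangle = ½ × 135 × 135 = 9112.50.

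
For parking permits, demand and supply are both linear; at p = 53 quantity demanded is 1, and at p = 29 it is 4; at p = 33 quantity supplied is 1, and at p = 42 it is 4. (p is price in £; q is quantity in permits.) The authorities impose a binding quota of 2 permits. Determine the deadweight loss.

Demand slope = (29 − 53)/(4 − 1) = −8, so p = 61 − 8q.
Supply slope = (42 − 33)/(4 − 1) = 3, so p = 30 + 3q.
Competitive equilibrium: 61 − 8q = 30 + 3q → q* = 2.8182, p* = 38.4545.
At q = 2: demand price = 61 − 8·2 = 45; supply price = 30 + 3·2 = 36.
Δq = 2.8182 − 2 = 0.8182; wedge = 45 − 36 = 9.
DWL = ½ × 0.8182 × 9 = £3.68.

£3.68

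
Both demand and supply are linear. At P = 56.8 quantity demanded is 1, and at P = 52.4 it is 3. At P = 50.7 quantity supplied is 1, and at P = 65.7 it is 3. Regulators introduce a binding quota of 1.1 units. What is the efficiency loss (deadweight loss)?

1.36

Demand slope = (52.4 − 56.8)/(3 − 1) = −2.2, so P = 59 − 2.2Q.
Supply slope = (65.7 − 50.7)/(3 − 1) = 7.5, so P = 43.2 + 7.5Q.
Competitive equilibrium: 59 − 2.2Q = 43.2 + 7.5Q → Q* = 1.6289, P* = 55.4165.
At Q = 1.1: demand price = 59 − 2.2·1.1 = 56.58; supply price = 43.2 + 7.5·1.1 = 51.45.
ΔQ = 1.6289 − 1.1 = 0.5289; wedge = 56.58 − 51.45 = 5.13.
The triangle = ½ × 0.5289 × 5.13 = 1.36.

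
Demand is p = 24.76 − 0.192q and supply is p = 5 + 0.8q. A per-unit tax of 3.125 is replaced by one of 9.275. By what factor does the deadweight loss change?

8.809

Competitive equilibrium: 24.76 − 0.192q = 5 + 0.8q → q* = 19.9194, p* = 20.9355.
For a per-unit tax t: Δq = t/0.992, so DWL = ½·t·(t/0.992) = t²/1.984.
At t = 3.125: DWL = 4.922. At t = 9.275: DWL = 43.360.
Ratio = (9.275/3.125)² = 8.809.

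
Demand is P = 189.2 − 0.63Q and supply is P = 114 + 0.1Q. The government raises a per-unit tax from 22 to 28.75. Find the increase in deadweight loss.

Competitive equilibrium: 189.2 − 0.63Q = 114 + 0.1Q → Q* = 103.0137, P* = 124.3014.
For a per-unit tax t: ΔQ = t/0.73, so DWL = ½·t·(t/0.73) = t²/1.46.
At t = 22: DWL = 331.507. At t = 28.75: DWL = 566.139.
Increase = 566.139 − 331.507 = 234.63.

234.63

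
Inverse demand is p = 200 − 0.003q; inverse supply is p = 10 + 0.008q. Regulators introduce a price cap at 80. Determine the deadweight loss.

Competitive equilibrium: 200 − 0.003q = 10 + 0.008q → q* = 17272.7273, p* = 148.1818.
At the ceiling p = 80, quantity supplied = (80 − 10)/0.008 = 8750.
Willingness to pay at q' = 8750: 200 − 0.003·8750 = 173.75.
Δq = 17272.7273 − 8750 = 8522.7273; wedge = 173.75 − 80 = 93.75.
The triangle = ½ × 8522.7273 × 93.75 = 399502.84.

399502.84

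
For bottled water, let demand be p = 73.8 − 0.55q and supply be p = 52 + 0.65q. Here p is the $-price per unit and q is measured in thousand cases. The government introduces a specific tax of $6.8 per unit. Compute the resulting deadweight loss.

$19.27 thousand

Competitive equilibrium: 73.8 − 0.55q = 52 + 0.65q → q* = 18.1667, p* = 63.8083.
With the tax, the buyer price exceeds the seller price by 6.8: (73.8 − 0.55q) − (52 + 0.65q) = 6.8 → q' = 12.5.
Δq = 18.1667 − 12.5 = 5.6667; the wedge equals the tax, 6.8.
Welfare loss = ½ × 5.6667 × 6.8 = $19.27 thousand.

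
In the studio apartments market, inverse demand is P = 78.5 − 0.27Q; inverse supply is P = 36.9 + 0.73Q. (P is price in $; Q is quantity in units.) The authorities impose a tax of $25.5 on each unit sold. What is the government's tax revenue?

Competitive equilibrium: 78.5 − 0.27Q = 36.9 + 0.73Q → Q* = 41.6, P* = 67.268.
With the tax, the buyer price exceeds the seller price by 25.5: (78.5 − 0.27Q) − (36.9 + 0.73Q) = 25.5 → Q' = 16.1.
Tax revenue = 25.5 × 16.1 = $410.55.

$410.55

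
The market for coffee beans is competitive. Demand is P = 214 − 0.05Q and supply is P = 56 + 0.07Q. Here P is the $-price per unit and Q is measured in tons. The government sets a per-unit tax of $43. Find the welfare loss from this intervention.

$7704.17

Competitive equilibrium: 214 − 0.05Q = 56 + 0.07Q → Q* = 1316.6667, P* = 148.1667.
With the tax, the buyer price exceeds the seller price by 43: (214 − 0.05Q) − (56 + 0.07Q) = 43 → Q' = 958.3333.
ΔQ = 1316.6667 − 958.3333 = 358.3334; the wedge equals the tax, 43.
DWL = ½ × 358.3334 × 43 = $7704.17.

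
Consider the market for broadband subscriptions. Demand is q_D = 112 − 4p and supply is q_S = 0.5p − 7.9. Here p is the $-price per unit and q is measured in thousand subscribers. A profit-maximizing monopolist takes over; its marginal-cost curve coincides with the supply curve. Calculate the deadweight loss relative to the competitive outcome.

In inverse form: demand p = 28 − 0.25q, supply p = 15.8 + 2q.
Competitive equilibrium: 28 − 0.25q = 15.8 + 2q → q* = 5.4222, p* = 26.6444.
Marginal revenue: MR = 28 − 0.5q. Set MR = MC: 28 − 0.5q = 15.8 + 2q → q_m = 4.88.
Price p_m = 28 − 0.25·4.88 = 26.78; MC(q_m) = 15.8 + 2·4.88 = 25.56.
Competitive q* = 5.4222, so Δq = 0.5422; wedge = 26.78 − 25.56 = 1.22.
Welfare loss = ½ × 0.5422 × 1.22 = $0.33 thousand.

$0.33 thousand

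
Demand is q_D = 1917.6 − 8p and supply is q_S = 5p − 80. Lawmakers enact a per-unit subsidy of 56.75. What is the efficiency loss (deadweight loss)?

4954.71

In inverse form: demand p = 239.7 − 0.125q, supply p = 16 + 0.2q.
Competitive equilibrium: 239.7 − 0.125q = 16 + 0.2q → q* = 688.3077, p* = 153.6615.
The subsidy lowers effective supply by 56.75: p = 0.2q − 40.75.
New quantity: 239.7 − 0.125q = 0.2q − 40.75 → q' = 862.9231.
Overproduction Δq = 862.9231 − 688.3077 = 174.6154; wedge = subsidy = 56.75.
DWL = ½ × 174.6154 × 56.75 = 4954.71.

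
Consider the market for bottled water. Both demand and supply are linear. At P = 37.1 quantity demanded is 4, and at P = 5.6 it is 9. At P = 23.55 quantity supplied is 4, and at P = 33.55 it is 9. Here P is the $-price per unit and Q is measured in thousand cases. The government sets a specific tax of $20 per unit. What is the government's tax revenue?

Demand slope = (5.6 − 37.1)/(9 − 4) = −6.3, so P = 62.3 − 6.3Q.
Supply slope = (33.55 − 23.55)/(9 − 4) = 2, so P = 15.55 + 2Q.
Competitive equilibrium: 62.3 − 6.3Q = 15.55 + 2Q → Q* = 5.6325, P* = 26.8151.
With the tax, the buyer price exceeds the seller price by 20: (62.3 − 6.3Q) − (15.55 + 2Q) = 20 → Q' = 3.2229.
Tax revenue = 20 × 3.2229 = $64.46 thousand.

$64.46 thousand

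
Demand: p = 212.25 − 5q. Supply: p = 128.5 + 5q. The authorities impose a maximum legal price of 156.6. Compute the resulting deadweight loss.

Competitive equilibrium: 212.25 − 5q = 128.5 + 5q → q* = 8.375, p* = 170.375.
At the ceiling p = 156.6, quantity supplied = (156.6 − 128.5)/5 = 5.62.
Willingness to pay at q' = 5.62: 212.25 − 5·5.62 = 184.15.
Δq = 8.375 − 5.62 = 2.755; wedge = 184.15 − 156.6 = 27.55.
Deadweight loss = ½ × 2.755 × 27.55 = 37.95.

37.95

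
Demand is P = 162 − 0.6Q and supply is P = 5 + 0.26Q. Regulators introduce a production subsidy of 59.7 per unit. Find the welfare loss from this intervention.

2072.15

Competitive equilibrium: 162 − 0.6Q = 5 + 0.26Q → Q* = 182.5581, P* = 52.4651.
The subsidy lowers effective supply by 59.7: P = 0.26Q − 54.7.
New quantity: 162 − 0.6Q = 0.26Q − 54.7 → Q' = 251.9767.
Overproduction ΔQ = 251.9767 − 182.5581 = 69.4186; wedge = subsidy = 59.7.
Deadweight loss = ½ × 69.4186 × 59.7 = 2072.15.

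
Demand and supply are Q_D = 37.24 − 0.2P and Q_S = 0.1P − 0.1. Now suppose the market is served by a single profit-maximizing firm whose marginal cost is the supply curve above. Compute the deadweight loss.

71.46

In inverse form: demand P = 186.2 − 5Q, supply P = 1 + 10Q.
Competitive equilibrium: 186.2 − 5Q = 1 + 10Q → Q* = 12.3467, P* = 124.4667.
Marginal revenue: MR = 186.2 − 10Q. Set MR = MC: 186.2 − 10Q = 1 + 10Q → Q_m = 9.26.
Price P_m = 186.2 − 5·9.26 = 139.9; MC(Q_m) = 1 + 10·9.26 = 93.6.
Competitive Q* = 12.3467, so ΔQ = 3.0867; wedge = 139.9 − 93.6 = 46.3.
Deadweight loss = ½ × 3.0867 × 46.3 = 71.46.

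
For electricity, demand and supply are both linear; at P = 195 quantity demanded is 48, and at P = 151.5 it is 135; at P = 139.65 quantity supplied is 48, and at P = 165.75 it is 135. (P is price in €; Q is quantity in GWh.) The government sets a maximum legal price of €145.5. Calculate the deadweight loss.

Demand slope = (151.5 − 195)/(135 − 48) = −0.5, so P = 219 − 0.5Q.
Supply slope = (165.75 − 139.65)/(135 − 48) = 0.3, so P = 125.25 + 0.3Q.
Competitive equilibrium: 219 − 0.5Q = 125.25 + 0.3Q → Q* = 117.1875, P* = 160.4063.
At the ceiling P = 145.5, quantity supplied = (145.5 − 125.25)/0.3 = 67.5.
Willingness to pay at Q' = 67.5: 219 − 0.5·67.5 = 185.25.
ΔQ = 117.1875 − 67.5 = 49.6875; wedge = 185.25 − 145.5 = 39.75.
Deadweight loss = ½ × 49.6875 × 39.75 = €987.54.

€987.54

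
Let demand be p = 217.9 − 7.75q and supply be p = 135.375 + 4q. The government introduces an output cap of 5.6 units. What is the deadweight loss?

11.90

Competitive equilibrium: 217.9 − 7.75q = 135.375 + 4q → q* = 7.0234, p* = 163.4686.
At q = 5.6: demand price = 217.9 − 7.75·5.6 = 174.5; supply price = 135.375 + 4·5.6 = 157.775.
Δq = 7.0234 − 5.6 = 1.4234; wedge = 174.5 − 157.775 = 16.725.
Deadweight loss = ½ × 1.4234 × 16.725 = 11.90.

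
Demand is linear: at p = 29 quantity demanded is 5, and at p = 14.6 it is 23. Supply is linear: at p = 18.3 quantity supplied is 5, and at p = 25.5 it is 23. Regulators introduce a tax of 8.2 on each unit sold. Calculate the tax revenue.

58.08

Demand slope = (14.6 − 29)/(23 − 5) = −0.8, so p = 33 − 0.8q.
Supply slope = (25.5 − 18.3)/(23 − 5) = 0.4, so p = 16.3 + 0.4q.
Competitive equilibrium: 33 − 0.8q = 16.3 + 0.4q → q* = 13.9167, p* = 21.8667.
With the tax, the buyer price exceeds the seller price by 8.2: (33 − 0.8q) − (16.3 + 0.4q) = 8.2 → q' = 7.0833.
Tax revenue = 8.2 × 7.0833 = 58.08.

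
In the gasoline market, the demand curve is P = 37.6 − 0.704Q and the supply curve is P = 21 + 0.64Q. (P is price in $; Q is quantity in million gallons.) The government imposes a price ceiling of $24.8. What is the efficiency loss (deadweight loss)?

$27.64 million

Competitive equilibrium: 37.6 − 0.704Q = 21 + 0.64Q → Q* = 12.3512, P* = 28.9048.
At the ceiling P = 24.8, quantity supplied = (24.8 − 21)/0.64 = 5.9375.
Willingness to pay at Q' = 5.9375: 37.6 − 0.704·5.9375 = 33.42.
ΔQ = 12.3512 − 5.9375 = 6.4137; wedge = 33.42 − 24.8 = 8.62.
Welfare loss = ½ × 6.4137 × 8.62 = $27.64 million.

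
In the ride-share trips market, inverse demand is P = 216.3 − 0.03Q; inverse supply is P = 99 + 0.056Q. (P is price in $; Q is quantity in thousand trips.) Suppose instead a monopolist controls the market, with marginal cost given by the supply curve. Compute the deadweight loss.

$5350.50 thousand

Competitive equilibrium: 216.3 − 0.03Q = 99 + 0.056Q → Q* = 1363.9535, P* = 175.3814.
Marginal revenue: MR = 216.3 − 0.06Q. Set MR = MC: 216.3 − 0.06Q = 99 + 0.056Q → Q_m = 1011.2069.
Price P_m = 216.3 − 0.03·1011.2069 = 185.9638; MC(Q_m) = 99 + 0.056·1011.2069 = 155.6276.
Competitive Q* = 1363.9535, so ΔQ = 352.7466; wedge = 185.9638 − 155.6276 = 30.3362.
Welfare loss = ½ × 352.7466 × 30.3362 = $5350.50 thousand.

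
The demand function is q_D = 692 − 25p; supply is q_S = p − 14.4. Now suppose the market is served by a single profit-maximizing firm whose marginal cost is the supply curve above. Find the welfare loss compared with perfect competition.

In inverse form: demand p = 27.68 − 0.04q, supply p = 14.4 + q.
Competitive equilibrium: 27.68 − 0.04q = 14.4 + q → q* = 12.7692, p* = 27.1692.
Marginal revenue: MR = 27.68 − 0.08q. Set MR = MC: 27.68 − 0.08q = 14.4 + q → q_m = 12.2963.
Price p_m = 27.68 − 0.04·12.2963 = 27.1881; MC(q_m) = 14.4 + 1·12.2963 = 26.6963.
Competitive q* = 12.7692, so Δq = 0.4729; wedge = 27.1881 − 26.6963 = 0.4918.
The triangle = ½ × 0.4729 × 0.4918 = 0.12.

0.12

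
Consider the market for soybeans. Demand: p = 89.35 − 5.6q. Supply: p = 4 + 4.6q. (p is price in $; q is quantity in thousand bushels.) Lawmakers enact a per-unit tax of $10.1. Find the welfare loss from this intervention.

$5 thousand

Competitive equilibrium: 89.35 − 5.6q = 4 + 4.6q → q* = 8.3676, p* = 42.4912.
With the tax, the buyer price exceeds the seller price by 10.1: (89.35 − 5.6q) − (4 + 4.6q) = 10.1 → q' = 7.3775.
Δq = 8.3676 − 7.3775 = 0.9901; the wedge equals the tax, 10.1.
DWL = ½ × 0.9901 × 10.1 = $5 thousand.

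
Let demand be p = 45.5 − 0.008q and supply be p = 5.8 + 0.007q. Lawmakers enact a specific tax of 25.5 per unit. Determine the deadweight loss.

21675

Competitive equilibrium: 45.5 − 0.008q = 5.8 + 0.007q → q* = 2646.6667, p* = 24.3267.
With the tax, the buyer price exceeds the seller price by 25.5: (45.5 − 0.008q) − (5.8 + 0.007q) = 25.5 → q' = 946.6667.
Δq = 2646.6667 − 946.6667 = 1700; the wedge equals the tax, 25.5.
Welfare loss = ½ × 1700 × 25.5 = 21675.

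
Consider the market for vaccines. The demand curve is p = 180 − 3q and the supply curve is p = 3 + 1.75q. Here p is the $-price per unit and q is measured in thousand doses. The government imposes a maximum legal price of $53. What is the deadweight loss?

Competitive equilibrium: 180 − 3q = 3 + 1.75q → q* = 37.2632, p* = 68.2105.
At the ceiling p = 53, quantity supplied = (53 − 3)/1.75 = 28.5714.
Willingness to pay at q' = 28.5714: 180 − 3·28.5714 = 94.2858.
Δq = 37.2632 − 28.5714 = 8.6918; wedge = 94.2858 − 53 = 41.2858.
DWL = ½ × 8.6918 × 41.2858 = $179.42 thousand.

$179.42 thousand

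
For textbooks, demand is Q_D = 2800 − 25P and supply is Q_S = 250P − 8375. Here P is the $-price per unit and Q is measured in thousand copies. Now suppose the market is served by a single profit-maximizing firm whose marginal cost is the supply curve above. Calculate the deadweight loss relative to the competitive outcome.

In inverse form: demand P = 112 − 0.04Q, supply P = 33.5 + 0.004Q.
Competitive equilibrium: 112 − 0.04Q = 33.5 + 0.004Q → Q* = 1784.09091, P* = 40.63636.
Marginal revenue: MR = 112 − 0.08Q. Set MR = MC: 112 − 0.08Q = 33.5 + 0.004Q → Q_m = 934.52381.
Price P_m = 112 − 0.04·934.52381 = 74.61905; MC(Q_m) = 33.5 + 0.004·934.52381 = 37.2381.
Competitive Q* = 1784.09091, so ΔQ = 849.5671; wedge = 74.61905 − 37.2381 = 37.38095.
Welfare loss = ½ × 849.5671 × 37.38095 = $15878.81 thousand.

$15878.81 thousand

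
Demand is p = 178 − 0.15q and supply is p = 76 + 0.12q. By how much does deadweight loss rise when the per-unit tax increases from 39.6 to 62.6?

4352.96

Competitive equilibrium: 178 − 0.15q = 76 + 0.12q → q* = 377.7778, p* = 121.3333.
For a per-unit tax t: Δq = t/0.27, so DWL = ½·t·(t/0.27) = t²/0.54.
At t = 39.6: DWL = 2904. At t = 62.6: DWL = 7256.963.
Increase = 7256.963 − 2904 = 4352.96.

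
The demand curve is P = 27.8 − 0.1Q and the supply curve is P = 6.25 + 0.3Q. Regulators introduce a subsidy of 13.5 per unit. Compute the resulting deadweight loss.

Competitive equilibrium: 27.8 − 0.1Q = 6.25 + 0.3Q → Q* = 53.875, P* = 22.4125.
The subsidy lowers effective supply by 13.5: P = 0.3Q − 7.25.
New quantity: 27.8 − 0.1Q = 0.3Q − 7.25 → Q' = 87.625.
Overproduction ΔQ = 87.625 − 53.875 = 33.75; wedge = subsidy = 13.5.
Deadweight loss = ½ × 33.75 × 13.5 = 227.81.

227.81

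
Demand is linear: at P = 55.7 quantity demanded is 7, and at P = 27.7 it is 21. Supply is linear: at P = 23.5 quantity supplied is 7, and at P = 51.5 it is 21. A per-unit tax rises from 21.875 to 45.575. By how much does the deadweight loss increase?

199.82

Demand slope = (27.7 − 55.7)/(21 − 7) = −2, so P = 69.7 − 2Q.
Supply slope = (51.5 − 23.5)/(21 − 7) = 2, so P = 9.5 + 2Q.
Competitive equilibrium: 69.7 − 2Q = 9.5 + 2Q → Q* = 15.05, P* = 39.6.
For a per-unit tax t: ΔQ = t/4, so DWL = ½·t·(t/4) = t²/8.
At t = 21.875: DWL = 59.814. At t = 45.575: DWL = 259.635.
Increase = 259.635 − 59.814 = 199.82.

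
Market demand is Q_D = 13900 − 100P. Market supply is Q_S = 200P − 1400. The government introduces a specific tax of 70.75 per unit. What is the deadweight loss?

In inverse form: demand P = 139 − 0.01Q, supply P = 7 + 0.005Q.
Competitive equilibrium: 139 − 0.01Q = 7 + 0.005Q → Q* = 8800, P* = 51.
With the tax, the buyer price exceeds the seller price by 70.75: (139 − 0.01Q) − (7 + 0.005Q) = 70.75 → Q' = 4083.3333.
ΔQ = 8800 − 4083.3333 = 4716.6667; the wedge equals the tax, 70.75.
DWL = ½ × 4716.6667 × 70.75 = 166852.08.

166852.08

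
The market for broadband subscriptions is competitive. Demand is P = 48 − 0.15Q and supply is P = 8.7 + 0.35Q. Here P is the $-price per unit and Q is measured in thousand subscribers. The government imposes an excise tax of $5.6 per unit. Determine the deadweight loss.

Competitive equilibrium: 48 − 0.15Q = 8.7 + 0.35Q → Q* = 78.6, P* = 36.21.
With the tax, the buyer price exceeds the seller price by 5.6: (48 − 0.15Q) − (8.7 + 0.35Q) = 5.6 → Q' = 67.4.
ΔQ = 78.6 − 67.4 = 11.2; the wedge equals the tax, 5.6.
The triangle = ½ × 11.2 × 5.6 = $31.36 thousand.

$31.36 thousand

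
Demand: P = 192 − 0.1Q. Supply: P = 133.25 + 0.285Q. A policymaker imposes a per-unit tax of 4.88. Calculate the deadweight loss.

Competitive equilibrium: 192 − 0.1Q = 133.25 + 0.285Q → Q* = 152.5974, P* = 176.7403.
With the tax, the buyer price exceeds the seller price by 4.88: (192 − 0.1Q) − (133.25 + 0.285Q) = 4.88 → Q' = 139.9221.
ΔQ = 152.5974 − 139.9221 = 12.6753; the wedge equals the tax, 4.88.
Welfare loss = ½ × 12.6753 × 4.88 = 30.93.

30.93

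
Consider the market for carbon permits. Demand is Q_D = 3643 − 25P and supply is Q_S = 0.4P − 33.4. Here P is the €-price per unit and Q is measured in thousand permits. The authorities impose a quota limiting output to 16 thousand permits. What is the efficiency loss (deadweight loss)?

In inverse form: demand P = 145.72 − 0.04Q, supply P = 83.5 + 2.5Q.
Competitive equilibrium: 145.72 − 0.04Q = 83.5 + 2.5Q → Q* = 24.4961, P* = 144.7402.
At Q = 16: demand price = 145.72 − 0.04·16 = 145.08; supply price = 83.5 + 2.5·16 = 123.5.
ΔQ = 24.4961 − 16 = 8.4961; wedge = 145.08 − 123.5 = 21.58.
Welfare loss = ½ × 8.4961 × 21.58 = €91.67 thousand.

€91.67 thousand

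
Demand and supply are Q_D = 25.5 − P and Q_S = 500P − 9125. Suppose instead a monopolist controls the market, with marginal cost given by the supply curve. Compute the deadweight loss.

6.54

In inverse form: demand P = 25.5 − Q, supply P = 18.25 + 0.002Q.
Competitive equilibrium: 25.5 − Q = 18.25 + 0.002Q → Q* = 7.2355, P* = 18.2645.
Marginal revenue: MR = 25.5 − 2Q. Set MR = MC: 25.5 − 2Q = 18.25 + 0.002Q → Q_m = 3.6214.
Price P_m = 25.5 − 1·3.6214 = 21.8786; MC(Q_m) = 18.25 + 0.002·3.6214 = 18.2572.
Competitive Q* = 7.2355, so ΔQ = 3.6141; wedge = 21.8786 − 18.2572 = 3.6214.
Deadweight loss = ½ × 3.6141 × 3.6214 = 6.54.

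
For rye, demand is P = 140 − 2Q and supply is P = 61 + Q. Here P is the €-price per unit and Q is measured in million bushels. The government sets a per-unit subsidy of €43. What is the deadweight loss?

Competitive equilibrium: 140 − 2Q = 61 + Q → Q* = 26.3333, P* = 87.3333.
The subsidy lowers effective supply by 43: P = 18 + Q.
New quantity: 140 − 2Q = 18 + Q → Q' = 40.6667.
Overproduction ΔQ = 40.6667 − 26.3333 = 14.3334; wedge = subsidy = 43.
Welfare loss = ½ × 14.3334 × 43 = €308.17 million.

€308.17 million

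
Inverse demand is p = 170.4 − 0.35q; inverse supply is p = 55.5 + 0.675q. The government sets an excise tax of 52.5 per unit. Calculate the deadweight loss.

Competitive equilibrium: 170.4 − 0.35q = 55.5 + 0.675q → q* = 112.0976, p* = 131.1659.
With the tax, the buyer price exceeds the seller price by 52.5: (170.4 − 0.35q) − (55.5 + 0.675q) = 52.5 → q' = 60.878.
Δq = 112.0976 − 60.878 = 51.2196; the wedge equals the tax, 52.5.
Deadweight loss = ½ × 51.2196 × 52.5 = 1344.51.

1344.51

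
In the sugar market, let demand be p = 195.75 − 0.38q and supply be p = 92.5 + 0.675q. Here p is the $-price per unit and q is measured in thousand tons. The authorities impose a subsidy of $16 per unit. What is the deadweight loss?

$121.33 thousand

Competitive equilibrium: 195.75 − 0.38q = 92.5 + 0.675q → q* = 97.8673, p* = 158.5604.
The subsidy lowers effective supply by 16: p = 76.5 + 0.675q.
New quantity: 195.75 − 0.38q = 76.5 + 0.675q → q' = 113.0332.
Overproduction Δq = 113.0332 − 97.8673 = 15.1659; wedge = subsidy = 16.
DWL = ½ × 15.1659 × 16 = $121.33 thousand.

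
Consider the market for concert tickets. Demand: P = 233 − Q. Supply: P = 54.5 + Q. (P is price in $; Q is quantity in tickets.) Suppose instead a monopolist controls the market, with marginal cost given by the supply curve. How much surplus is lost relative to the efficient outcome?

Competitive equilibrium: 233 − Q = 54.5 + Q → Q* = 89.25, P* = 143.75.
Marginal revenue: MR = 233 − 2Q. Set MR = MC: 233 − 2Q = 54.5 + Q → Q_m = 59.5.
Price P_m = 233 − 1·59.5 = 173.5; MC(Q_m) = 54.5 + 1·59.5 = 114.
Competitive Q* = 89.25, so ΔQ = 29.75; wedge = 173.5 − 114 = 59.5.
DWL = ½ × 29.75 × 59.5 = $885.06.

$885.06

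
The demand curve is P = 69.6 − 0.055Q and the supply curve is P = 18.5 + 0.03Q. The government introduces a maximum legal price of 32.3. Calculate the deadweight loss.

Competitive equilibrium: 69.6 − 0.055Q = 18.5 + 0.03Q → Q* = 601.1765, P* = 36.5353.
At the ceiling P = 32.3, quantity supplied = (32.3 − 18.5)/0.03 = 460.
Willingness to pay at Q' = 460: 69.6 − 0.055·460 = 44.3.
ΔQ = 601.1765 − 460 = 141.1765; wedge = 44.3 − 32.3 = 12.
DWL = ½ × 141.1765 × 12 = 847.06.

847.06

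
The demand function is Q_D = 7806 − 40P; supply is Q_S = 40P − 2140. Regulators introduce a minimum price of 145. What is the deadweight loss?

In inverse form: demand P = 195.15 − 0.025Q, supply P = 53.5 + 0.025Q.
Competitive equilibrium: 195.15 − 0.025Q = 53.5 + 0.025Q → Q* = 2833, P* = 124.325.
At the floor P = 145, quantity demanded = (195.15 − 145)/0.025 = 2006.
Sellers' marginal cost at Q' = 2006: 53.5 + 0.025·2006 = 103.65.
ΔQ = 2833 − 2006 = 827; wedge = 145 − 103.65 = 41.35.
DWL = ½ × 827 × 41.35 = 17098.225.

17098.225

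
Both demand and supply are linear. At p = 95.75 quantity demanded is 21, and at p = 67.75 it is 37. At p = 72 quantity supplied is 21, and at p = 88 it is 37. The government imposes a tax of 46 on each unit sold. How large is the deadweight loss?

Demand slope = (67.75 − 95.75)/(37 − 21) = −1.75, so p = 132.5 − 1.75q.
Supply slope = (88 − 72)/(37 − 21) = 1, so p = 51 + q.
Competitive equilibrium: 132.5 − 1.75q = 51 + q → q* = 29.6364, p* = 80.6364.
With the tax, the buyer price exceeds the seller price by 46: (132.5 − 1.75q) − (51 + q) = 46 → q' = 12.9091.
Δq = 29.6364 − 12.9091 = 16.7273; the wedge equals the tax, 46.
DWL = ½ × 16.7273 × 46 = 384.73.

384.73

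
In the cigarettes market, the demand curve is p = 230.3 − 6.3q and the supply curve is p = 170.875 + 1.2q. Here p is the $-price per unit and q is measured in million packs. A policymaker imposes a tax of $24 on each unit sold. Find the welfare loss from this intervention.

Competitive equilibrium: 230.3 − 6.3q = 170.875 + 1.2q → q* = 7.9233, p* = 180.383.
With the tax, the buyer price exceeds the seller price by 24: (230.3 − 6.3q) − (170.875 + 1.2q) = 24 → q' = 4.7233.
Δq = 7.9233 − 4.7233 = 3.2; the wedge equals the tax, 24.
The triangle = ½ × 3.2 × 24 = $38.40 million.

$38.40 million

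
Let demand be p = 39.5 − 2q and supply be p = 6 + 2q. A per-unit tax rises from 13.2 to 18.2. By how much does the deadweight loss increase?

19.625

Competitive equilibrium: 39.5 − 2q = 6 + 2q → q* = 8.375, p* = 22.75.
For a per-unit tax t: Δq = t/4, so DWL = ½·t·(t/4) = t²/8.
At t = 13.2: DWL = 21.78. At t = 18.2: DWL = 41.405.
Increase = 41.405 − 21.78 = 19.625.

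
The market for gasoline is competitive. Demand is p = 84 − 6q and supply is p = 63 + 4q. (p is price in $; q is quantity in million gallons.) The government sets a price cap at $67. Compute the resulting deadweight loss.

$6.05 million

Competitive equilibrium: 84 − 6q = 63 + 4q → q* = 2.1, p* = 71.4.
At the ceiling p = 67, quantity supplied = (67 − 63)/4 = 1.
Willingness to pay at q' = 1: 84 − 6·1 = 78.
Δq = 2.1 − 1 = 1.1; wedge = 78 − 67 = 11.
Deadweight loss = ½ × 1.1 × 11 = $6.05 million.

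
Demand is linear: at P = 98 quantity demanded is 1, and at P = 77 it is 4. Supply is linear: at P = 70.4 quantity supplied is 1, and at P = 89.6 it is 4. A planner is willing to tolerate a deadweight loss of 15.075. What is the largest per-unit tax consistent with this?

Demand slope = (77 − 98)/(4 − 1) = −7, so P = 105 − 7Q.
Supply slope = (89.6 − 70.4)/(4 − 1) = 6.4, so P = 64 + 6.4Q.
Competitive equilibrium: 105 − 7Q = 64 + 6.4Q → Q* = 3.0597, P* = 83.5821.
A tax t gives ΔQ = t/13.4 and wedge t, so DWL = t²/26.8.
t²/26.8 = 15.075 → t² = 404.01 → t = 20.1.

20.1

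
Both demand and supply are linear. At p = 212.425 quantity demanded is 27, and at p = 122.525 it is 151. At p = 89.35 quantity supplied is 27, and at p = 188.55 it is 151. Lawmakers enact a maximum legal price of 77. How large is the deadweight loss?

7048.07

Demand slope = (122.525 − 212.425)/(151 − 27) = −0.725, so p = 232 − 0.725q.
Supply slope = (188.55 − 89.35)/(151 − 27) = 0.8, so p = 67.75 + 0.8q.
Competitive equilibrium: 232 − 0.725q = 67.75 + 0.8q → q* = 107.70492, p* = 153.91393.
At the ceiling p = 77, quantity supplied = (77 − 67.75)/0.8 = 11.5625.
Willingness to pay at q' = 11.5625: 232 − 0.725·11.5625 = 223.61719.
Δq = 107.70492 − 11.5625 = 96.14242; wedge = 223.61719 − 77 = 146.61719.
The triangle = ½ × 96.14242 × 146.61719 = 7048.07.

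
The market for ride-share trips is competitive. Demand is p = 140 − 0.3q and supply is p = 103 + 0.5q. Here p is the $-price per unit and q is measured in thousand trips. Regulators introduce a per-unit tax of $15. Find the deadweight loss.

Competitive equilibrium: 140 − 0.3q = 103 + 0.5q → q* = 46.25, p* = 126.125.
With the tax, the buyer price exceeds the seller price by 15: (140 − 0.3q) − (103 + 0.5q) = 15 → q' = 27.5.
Δq = 46.25 − 27.5 = 18.75; the wedge equals the tax, 15.
Welfare loss = ½ × 18.75 × 15 = $140.625 thousand.

$140.625 thousand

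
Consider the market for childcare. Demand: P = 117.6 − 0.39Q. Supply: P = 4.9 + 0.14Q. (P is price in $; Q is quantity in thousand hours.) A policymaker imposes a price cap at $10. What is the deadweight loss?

$8228.51 thousand

Competitive equilibrium: 117.6 − 0.39Q = 4.9 + 0.14Q → Q* = 212.6415, P* = 34.6698.
At the ceiling P = 10, quantity supplied = (10 − 4.9)/0.14 = 36.4286.
Willingness to pay at Q' = 36.4286: 117.6 − 0.39·36.4286 = 103.3928.
ΔQ = 212.6415 − 36.4286 = 176.2129; wedge = 103.3928 − 10 = 93.3928.
The triangle = ½ × 176.2129 × 93.3928 = $8228.51 thousand.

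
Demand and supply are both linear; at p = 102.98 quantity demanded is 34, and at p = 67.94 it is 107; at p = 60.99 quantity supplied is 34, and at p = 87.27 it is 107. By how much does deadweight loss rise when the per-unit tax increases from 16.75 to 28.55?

318.18

Demand slope = (67.94 − 102.98)/(107 − 34) = −0.48, so p = 119.3 − 0.48q.
Supply slope = (87.27 − 60.99)/(107 − 34) = 0.36, so p = 48.75 + 0.36q.
Competitive equilibrium: 119.3 − 0.48q = 48.75 + 0.36q → q* = 83.9881, p* = 78.9857.
For a per-unit tax t: Δq = t/0.84, so DWL = ½·t·(t/0.84) = t²/1.68.
At t = 16.75: DWL = 167.001. At t = 28.55: DWL = 485.18.
Increase = 485.18 − 167.001 = 318.18.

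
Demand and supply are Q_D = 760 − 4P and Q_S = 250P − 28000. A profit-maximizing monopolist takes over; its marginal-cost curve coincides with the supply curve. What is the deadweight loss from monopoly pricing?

2946.76

In inverse form: demand P = 190 − 0.25Q, supply P = 112 + 0.004Q.
Competitive equilibrium: 190 − 0.25Q = 112 + 0.004Q → Q* = 307.0866, P* = 113.2283.
Marginal revenue: MR = 190 − 0.5Q. Set MR = MC: 190 − 0.5Q = 112 + 0.004Q → Q_m = 154.7619.
Price P_m = 190 − 0.25·154.7619 = 151.3095; MC(Q_m) = 112 + 0.004·154.7619 = 112.619.
Competitive Q* = 307.0866, so ΔQ = 152.3247; wedge = 151.3095 − 112.619 = 38.6905.
Welfare loss = ½ × 152.3247 × 38.6905 = 2946.76.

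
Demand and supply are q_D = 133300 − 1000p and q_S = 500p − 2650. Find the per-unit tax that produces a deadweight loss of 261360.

39.6

In inverse form: demand p = 133.3 − 0.001q, supply p = 5.3 + 0.002q.
Competitive equilibrium: 133.3 − 0.001q = 5.3 + 0.002q → q* = 42666.6667, p* = 90.6333.
A tax t gives Δq = t/0.003 and wedge t, so DWL = t²/0.006.
t²/0.006 = 261360 → t² = 1568.16 → t = 39.6.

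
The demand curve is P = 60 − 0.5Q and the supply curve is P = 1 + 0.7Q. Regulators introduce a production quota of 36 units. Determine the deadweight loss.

104.02

Competitive equilibrium: 60 − 0.5Q = 1 + 0.7Q → Q* = 49.1667, P* = 35.4167.
At Q = 36: demand price = 60 − 0.5·36 = 42; supply price = 1 + 0.7·36 = 26.2.
ΔQ = 49.1667 − 36 = 13.1667; wedge = 42 − 26.2 = 15.8.
Welfare loss = ½ × 13.1667 × 15.8 = 104.02.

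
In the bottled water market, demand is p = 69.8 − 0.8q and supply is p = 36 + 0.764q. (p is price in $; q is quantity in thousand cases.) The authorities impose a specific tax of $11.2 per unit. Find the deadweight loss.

$40.10 thousand

Competitive equilibrium: 69.8 − 0.8q = 36 + 0.764q → q* = 21.6113, p* = 52.511.
With the tax, the buyer price exceeds the seller price by 11.2: (69.8 − 0.8q) − (36 + 0.764q) = 11.2 → q' = 14.4501.
Δq = 21.6113 − 14.4501 = 7.1612; the wedge equals the tax, 11.2.
DWL = ½ × 7.1612 × 11.2 = $40.10 thousand.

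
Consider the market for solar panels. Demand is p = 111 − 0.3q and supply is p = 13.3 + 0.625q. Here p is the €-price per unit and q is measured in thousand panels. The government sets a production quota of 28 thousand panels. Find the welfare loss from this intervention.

Competitive equilibrium: 111 − 0.3q = 13.3 + 0.625q → q* = 105.6216, p* = 79.3135.
At q = 28: demand price = 111 − 0.3·28 = 102.6; supply price = 13.3 + 0.625·28 = 30.8.
Δq = 105.6216 − 28 = 77.6216; wedge = 102.6 − 30.8 = 71.8.
Deadweight loss = ½ × 77.6216 × 71.8 = €2786.62 thousand.

€2786.62 thousand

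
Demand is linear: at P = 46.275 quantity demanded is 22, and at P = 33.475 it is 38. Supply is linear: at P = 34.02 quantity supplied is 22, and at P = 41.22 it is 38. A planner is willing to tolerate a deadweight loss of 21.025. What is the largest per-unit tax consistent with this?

7.25

Demand slope = (33.475 − 46.275)/(38 − 22) = −0.8, so P = 63.875 − 0.8Q.
Supply slope = (41.22 − 34.02)/(38 − 22) = 0.45, so P = 24.12 + 0.45Q.
Competitive equilibrium: 63.875 − 0.8Q = 24.12 + 0.45Q → Q* = 31.804, P* = 38.4318.
A tax t gives ΔQ = t/1.25 and wedge t, so DWL = t²/2.5.
t²/2.5 = 21.025 → t² = 52.5625 → t = 7.25.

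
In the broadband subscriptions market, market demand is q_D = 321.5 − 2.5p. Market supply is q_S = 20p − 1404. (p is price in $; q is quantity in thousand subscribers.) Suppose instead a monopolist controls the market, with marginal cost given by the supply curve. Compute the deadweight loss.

In inverse form: demand p = 128.6 − 0.4q, supply p = 70.2 + 0.05q.
Competitive equilibrium: 128.6 − 0.4q = 70.2 + 0.05q → q* = 129.7778, p* = 76.6889.
Marginal revenue: MR = 128.6 − 0.8q. Set MR = MC: 128.6 − 0.8q = 70.2 + 0.05q → q_m = 68.7059.
Price p_m = 128.6 − 0.4·68.7059 = 101.1176; MC(q_m) = 70.2 + 0.05·68.7059 = 73.6353.
Competitive q* = 129.7778, so Δq = 61.0719; wedge = 101.1176 − 73.6353 = 27.4823.
Welfare loss = ½ × 61.0719 × 27.4823 = $839.20 thousand.

$839.20 thousand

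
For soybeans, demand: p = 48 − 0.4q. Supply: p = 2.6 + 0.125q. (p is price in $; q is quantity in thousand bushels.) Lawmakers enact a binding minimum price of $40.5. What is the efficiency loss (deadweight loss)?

$1204.04 thousand

Competitive equilibrium: 48 − 0.4q = 2.6 + 0.125q → q* = 86.4762, p* = 13.4095.
At the floor p = 40.5, quantity demanded = (48 − 40.5)/0.4 = 18.75.
Sellers' marginal cost at q' = 18.75: 2.6 + 0.125·18.75 = 4.9438.
Δq = 86.4762 − 18.75 = 67.7262; wedge = 40.5 − 4.9438 = 35.5562.
DWL = ½ × 67.7262 × 35.5562 = $1204.04 thousand.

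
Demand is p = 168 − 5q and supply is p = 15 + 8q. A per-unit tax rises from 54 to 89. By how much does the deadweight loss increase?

Competitive equilibrium: 168 − 5q = 15 + 8q → q* = 11.7692, p* = 109.1538.
For a per-unit tax t: Δq = t/13, so DWL = ½·t·(t/13) = t²/26.
At t = 54: DWL = 112.154. At t = 89: DWL = 304.654.
Increase = 304.654 − 112.154 = 192.50.

192.50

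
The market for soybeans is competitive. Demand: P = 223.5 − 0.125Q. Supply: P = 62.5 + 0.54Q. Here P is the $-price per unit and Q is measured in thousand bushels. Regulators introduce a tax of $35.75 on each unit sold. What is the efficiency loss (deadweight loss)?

$960.95 thousand

Competitive equilibrium: 223.5 − 0.125Q = 62.5 + 0.54Q → Q* = 242.1053, P* = 193.2368.
With the tax, the buyer price exceeds the seller price by 35.75: (223.5 − 0.125Q) − (62.5 + 0.54Q) = 35.75 → Q' = 188.3459.
ΔQ = 242.1053 − 188.3459 = 53.7594; the wedge equals the tax, 35.75.
The triangle = ½ × 53.7594 × 35.75 = $960.95 thousand.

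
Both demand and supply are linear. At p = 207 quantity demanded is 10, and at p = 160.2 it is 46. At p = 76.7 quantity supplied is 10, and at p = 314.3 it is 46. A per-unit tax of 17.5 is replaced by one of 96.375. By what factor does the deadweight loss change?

30.329

Demand slope = (160.2 − 207)/(46 − 10) = −1.3, so p = 220 − 1.3q.
Supply slope = (314.3 − 76.7)/(46 − 10) = 6.6, so p = 10.7 + 6.6q.
Competitive equilibrium: 220 − 1.3q = 10.7 + 6.6q → q* = 26.4937, p* = 185.5582.
For a per-unit tax t: Δq = t/7.9, so DWL = ½·t·(t/7.9) = t²/15.8.
At t = 17.5: DWL = 19.383. At t = 96.375: DWL = 587.857.
Ratio = (96.375/17.5)² = 30.329.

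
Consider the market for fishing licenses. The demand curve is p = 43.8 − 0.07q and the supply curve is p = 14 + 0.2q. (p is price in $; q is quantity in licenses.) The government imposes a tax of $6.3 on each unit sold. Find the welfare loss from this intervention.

$73.50

Competitive equilibrium: 43.8 − 0.07q = 14 + 0.2q → q* = 110.3704, p* = 36.0741.
With the tax, the buyer price exceeds the seller price by 6.3: (43.8 − 0.07q) − (14 + 0.2q) = 6.3 → q' = 87.037.
Δq = 110.3704 − 87.037 = 23.3334; the wedge equals the tax, 6.3.
Welfare loss = ½ × 23.3334 × 6.3 = $73.50.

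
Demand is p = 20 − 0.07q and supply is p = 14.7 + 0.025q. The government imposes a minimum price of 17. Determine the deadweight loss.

Competitive equilibrium: 20 − 0.07q = 14.7 + 0.025q → q* = 55.7895, p* = 16.0947.
At the floor p = 17, quantity demanded = (20 − 17)/0.07 = 42.8571.
Sellers' marginal cost at q' = 42.8571: 14.7 + 0.025·42.8571 = 15.7714.
Δq = 55.7895 − 42.8571 = 12.9324; wedge = 17 − 15.7714 = 1.2286.
The triangle = ½ × 12.9324 × 1.2286 = 7.94.

7.94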